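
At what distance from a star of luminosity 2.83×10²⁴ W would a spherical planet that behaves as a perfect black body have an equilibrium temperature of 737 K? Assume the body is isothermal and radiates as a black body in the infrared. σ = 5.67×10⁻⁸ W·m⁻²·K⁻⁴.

For an isothermal black-emitting sphere, (1−a)S·πr² = σ·4πr²·T⁴ ⇒ S = 4σT⁴/(1−a).
S = 4·5.67×10⁻⁸·(737)⁴/1.00 = 66910 W/m².
Flux falls as S = L/(4πd²), so d = √(L/(4πS)) = √(2.83×10²⁴/(4π·66910)).

d ≈ 1.83×10⁹ m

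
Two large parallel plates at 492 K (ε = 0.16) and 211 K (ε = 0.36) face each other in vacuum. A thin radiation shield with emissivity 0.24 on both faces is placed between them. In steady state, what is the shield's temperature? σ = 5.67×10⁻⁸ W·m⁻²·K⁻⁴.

In steady state the net flux on the hot side equals that on the cold side.
σ(T₁⁴−T_s⁴)/D₁ = σ(T_s⁴−T₂⁴)/D₂, with D₁ = 1/ε₁+1/ε_s−1 = 9.417, D₂ = 1/ε_s+1/ε₂−1 = 5.944.
Solve for T_s⁴: T_s⁴ = (D₂·T₁⁴ + D₁·T₂⁴)/(D₁+D₂) = 2.389×10¹⁰ K⁴.

T_s ≈ 393 K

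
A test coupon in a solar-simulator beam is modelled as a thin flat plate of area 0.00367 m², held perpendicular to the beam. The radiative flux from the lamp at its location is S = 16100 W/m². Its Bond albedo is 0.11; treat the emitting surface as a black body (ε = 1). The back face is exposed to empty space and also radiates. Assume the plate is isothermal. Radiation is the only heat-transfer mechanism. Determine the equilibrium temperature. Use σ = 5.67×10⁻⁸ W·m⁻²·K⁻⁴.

T ≈ 596 K

At equilibrium, absorbed power = emitted power.
Absorbing cross-section = A = 0.003670 m²; emitting surface = 2A = 0.007340 m² (ratio 2).
(1−a)S·A_cross = εσ·A_surf·T⁴  ⇒  T⁴ = (1−a)S/(2σ).
T⁴ = 0.890·16100/(2·5.67×10⁻⁸) = 1.264×10¹¹ K⁴.
T = (1.264×10¹¹)^(1/4).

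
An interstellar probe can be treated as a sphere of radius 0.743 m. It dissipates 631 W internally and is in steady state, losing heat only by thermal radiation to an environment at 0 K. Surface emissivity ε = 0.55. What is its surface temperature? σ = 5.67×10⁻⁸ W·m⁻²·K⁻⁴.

Steady state: internal power = radiated power, P = εσA T⁴.
Radiating area A = 4πr² = 6.937 m².
T⁴ = P/(εσA) = 631/(0.55·5.67×10⁻⁸·6.937) = 2.917×10⁹ K⁴.
T = (2.917×10⁹)^(1/4).

T ≈ 232 K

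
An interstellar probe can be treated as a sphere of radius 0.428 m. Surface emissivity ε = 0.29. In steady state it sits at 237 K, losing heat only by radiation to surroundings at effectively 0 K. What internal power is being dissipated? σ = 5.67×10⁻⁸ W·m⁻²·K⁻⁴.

Steady state: P = εσA T⁴.
A = 4πr² = 2.302 m²; T⁴ = (237)⁴ = 3.155×10⁹ K⁴.
P = 0.29 × 5.67×10⁻⁸ × 2.302 × 3.155×10⁹.

P ≈ 119 W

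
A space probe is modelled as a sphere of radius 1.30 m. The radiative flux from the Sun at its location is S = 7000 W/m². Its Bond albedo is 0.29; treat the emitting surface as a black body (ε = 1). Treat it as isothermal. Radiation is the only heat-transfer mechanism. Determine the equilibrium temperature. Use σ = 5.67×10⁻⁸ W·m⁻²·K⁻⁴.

T ≈ 385 K

At equilibrium, absorbed power = emitted power.
Absorbing cross-section = πr² = 5.309 m²; emitting surface = 4πr² = 21.24 m² (ratio 4).
(1−a)S·A_cross = εσ·A_surf·T⁴  ⇒  T⁴ = (1−a)S/(4σ).
T⁴ = 0.710·7000/(4·5.67×10⁻⁸) = 2.191×10¹⁰ K⁴.
T = (2.191×10¹⁰)^(1/4).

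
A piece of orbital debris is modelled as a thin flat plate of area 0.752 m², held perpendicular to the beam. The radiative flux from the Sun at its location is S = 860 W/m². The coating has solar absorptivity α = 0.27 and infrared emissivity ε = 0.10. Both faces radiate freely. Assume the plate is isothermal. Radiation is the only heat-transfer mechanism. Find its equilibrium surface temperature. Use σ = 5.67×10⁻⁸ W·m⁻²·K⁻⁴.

At equilibrium, absorbed power = emitted power.
Absorbing cross-section = A = 0.7520 m²; emitting surface = 2A = 1.504 m² (ratio 2).
αS·A_cross = εσ·A_surf·T⁴  ⇒  T⁴ = αS/(ε·2σ).
T⁴ = 0.270·860/(0.10·2·5.67×10⁻⁸) = 2.048×10¹⁰ K⁴.
T = (2.048×10¹⁰)^(1/4).

T ≈ 378 K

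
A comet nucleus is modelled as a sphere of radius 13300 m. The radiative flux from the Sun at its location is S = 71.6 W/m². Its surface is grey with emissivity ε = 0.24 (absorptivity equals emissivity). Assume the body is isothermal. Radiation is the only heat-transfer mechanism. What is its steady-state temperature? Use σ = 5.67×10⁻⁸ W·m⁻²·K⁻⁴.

T ≈ 133 K

At equilibrium, absorbed power = emitted power.
Absorbing cross-section = πr² = 5.557×10⁸ m²; emitting surface = 4πr² = 2.223×10⁹ m² (ratio 4).
εS·A_cross = εσ·A_surf·T⁴  ⇒  T⁴ = S/(4σ)   (ε cancels).
T⁴ = 71.6/(4·5.67×10⁻⁸) = 3.157×10⁸ K⁴.
T = (3.157×10⁸)^(1/4).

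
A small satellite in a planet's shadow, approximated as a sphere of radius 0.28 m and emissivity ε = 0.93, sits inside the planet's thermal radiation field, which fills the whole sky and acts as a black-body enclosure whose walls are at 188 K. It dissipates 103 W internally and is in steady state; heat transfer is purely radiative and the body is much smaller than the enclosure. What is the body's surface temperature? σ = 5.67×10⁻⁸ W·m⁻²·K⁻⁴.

For a small grey body in a large enclosure, net radiated power = εσA(T⁴ − T_w⁴).
Steady state: P = εσA(T⁴ − T_w⁴) with A = 4πr² = 0.9852 m².
T⁴ = P/(εσA) + T_w⁴ = 103/(0.93·5.67×10⁻⁸·0.9852) + (188)⁴
    = 1.983×10⁹ + 1.249×10⁹ = 3.232×10⁹ K⁴.

T ≈ 238 K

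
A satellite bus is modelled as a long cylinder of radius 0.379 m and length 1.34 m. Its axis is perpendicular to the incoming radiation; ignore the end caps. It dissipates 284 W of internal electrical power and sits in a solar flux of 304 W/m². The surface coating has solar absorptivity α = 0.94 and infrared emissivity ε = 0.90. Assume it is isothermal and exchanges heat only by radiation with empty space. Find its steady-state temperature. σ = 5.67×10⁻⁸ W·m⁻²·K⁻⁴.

T ≈ 244 K

At steady state, absorbed solar power + internal power = radiated power.
Absorbed: α·S·A_cross = 0.94·304·1.016 = 290.3 W (cross-section 2rL).
Total input = 290.3 + 284 = 574.3 W.
Radiated: εσ·A_surf·T⁴ with A_surf = 2πrL = 3.191 m².
T⁴ = 574.3/(0.90·5.67×10⁻⁸·3.191) = 3.527×10⁹ K⁴.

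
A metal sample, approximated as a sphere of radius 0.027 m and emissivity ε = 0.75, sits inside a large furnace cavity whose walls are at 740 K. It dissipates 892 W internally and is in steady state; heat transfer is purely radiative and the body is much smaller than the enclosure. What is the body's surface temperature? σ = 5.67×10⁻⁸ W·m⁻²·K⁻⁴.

T ≈ 1270 K

For a small grey body in a large enclosure, net radiated power = εσA(T⁴ − T_w⁴).
Steady state: P = εσA(T⁴ − T_w⁴) with A = 4πr² = 0.009161 m².
T⁴ = P/(εσA) + T_w⁴ = 892/(0.75·5.67×10⁻⁸·0.009161) + (740)⁴
    = 2.290×10¹² + 2.999×10¹¹ = 2.590×10¹² K⁴.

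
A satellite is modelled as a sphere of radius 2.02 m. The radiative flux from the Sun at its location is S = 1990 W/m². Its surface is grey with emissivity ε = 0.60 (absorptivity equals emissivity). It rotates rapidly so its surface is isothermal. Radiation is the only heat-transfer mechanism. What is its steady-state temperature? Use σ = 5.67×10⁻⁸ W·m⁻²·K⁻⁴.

T ≈ 306 K

At equilibrium, absorbed power = emitted power.
Absorbing cross-section = πr² = 12.82 m²; emitting surface = 4πr² = 51.28 m² (ratio 4).
εS·A_cross = εσ·A_surf·T⁴  ⇒  T⁴ = S/(4σ)   (ε cancels).
T⁴ = 1990/(4·5.67×10⁻⁸) = 8.774×10⁹ K⁴.
T = (8.774×10⁹)^(1/4).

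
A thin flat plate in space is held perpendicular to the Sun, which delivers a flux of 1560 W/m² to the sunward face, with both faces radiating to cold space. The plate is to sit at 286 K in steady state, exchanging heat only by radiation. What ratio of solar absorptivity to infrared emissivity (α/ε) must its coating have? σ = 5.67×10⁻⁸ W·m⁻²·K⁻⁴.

α/ε ≈ 0.486

Balance: αS·A = εσ·2A·T⁴ ⇒ α/ε = 2σT⁴/S.
α/ε = 2·5.67×10⁻⁸·(286)⁴/1560 = 2·5.67×10⁻⁸·6.691×10⁹/1560.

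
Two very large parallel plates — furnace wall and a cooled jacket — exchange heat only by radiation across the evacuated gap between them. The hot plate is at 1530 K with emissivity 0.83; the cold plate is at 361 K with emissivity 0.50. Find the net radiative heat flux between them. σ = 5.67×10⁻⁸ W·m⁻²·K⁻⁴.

q ≈ 1.40×10⁵ W/m²

For two infinite grey parallel plates, q = σ(T₁⁴ − T₂⁴)/(1/ε₁ + 1/ε₂ − 1).
T₁⁴ − T₂⁴ = 5.480×10¹² − 1.698×10¹⁰ = 5.463×10¹² K⁴.
1/ε₁ + 1/ε₂ − 1 = 1.205 + 2.000 − 1 = 2.205.
q = 5.67×10⁻⁸ × 5.463×10¹² / 2.205.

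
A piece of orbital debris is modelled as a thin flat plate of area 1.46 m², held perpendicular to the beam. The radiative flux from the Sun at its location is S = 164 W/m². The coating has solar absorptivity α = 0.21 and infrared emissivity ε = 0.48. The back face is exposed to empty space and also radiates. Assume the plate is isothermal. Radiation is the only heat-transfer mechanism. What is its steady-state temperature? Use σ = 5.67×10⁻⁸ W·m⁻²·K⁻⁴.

At equilibrium, absorbed power = emitted power.
Absorbing cross-section = A = 1.460 m²; emitting surface = 2A = 2.920 m² (ratio 2).
αS·A_cross = εσ·A_surf·T⁴  ⇒  T⁴ = αS/(ε·2σ).
T⁴ = 0.210·164/(0.48·2·5.67×10⁻⁸) = 6.327×10⁸ K⁴.
T = (6.327×10⁸)^(1/4).

T ≈ 159 K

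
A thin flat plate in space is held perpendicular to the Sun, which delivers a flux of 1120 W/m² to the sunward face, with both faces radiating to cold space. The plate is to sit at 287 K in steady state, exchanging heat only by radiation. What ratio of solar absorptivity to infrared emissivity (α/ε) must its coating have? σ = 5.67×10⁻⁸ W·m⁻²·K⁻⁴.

α/ε ≈ 0.687

Balance: αS·A = εσ·2A·T⁴ ⇒ α/ε = 2σT⁴/S.
α/ε = 2·5.67×10⁻⁸·(287)⁴/1120 = 2·5.67×10⁻⁸·6.785×10⁹/1120.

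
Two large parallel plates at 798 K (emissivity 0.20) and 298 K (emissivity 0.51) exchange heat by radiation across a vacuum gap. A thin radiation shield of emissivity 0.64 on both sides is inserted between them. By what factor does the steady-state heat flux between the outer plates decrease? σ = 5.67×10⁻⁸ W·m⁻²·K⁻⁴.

Without shield: q₀ = σΔ(T⁴)/(1/ε₁+1/ε₂−1) with denominator 5.961.
With shield the two gaps are in series; the resistances add: (1/ε₁+1/ε_s−1)+(1/ε_s+1/ε₂−1) = 5.562+2.523 = 8.086.
Heat-flux ratio q₀/q = 8.086/5.961.

factor ≈ 1.36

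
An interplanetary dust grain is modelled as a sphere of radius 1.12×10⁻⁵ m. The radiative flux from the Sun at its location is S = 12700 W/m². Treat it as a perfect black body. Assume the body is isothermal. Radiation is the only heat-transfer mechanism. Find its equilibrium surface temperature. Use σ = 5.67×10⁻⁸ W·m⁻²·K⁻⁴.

T ≈ 486 K

At equilibrium, absorbed power = emitted power.
Absorbing cross-section = πr² = 3.941×10⁻¹⁰ m²; emitting surface = 4πr² = 1.576×10⁻⁹ m² (ratio 4).
S·A_cross = εσ·A_surf·T⁴  ⇒  T⁴ = S/(4σ).
T⁴ = 1.00·12700/(4·5.67×10⁻⁸) = 5.600×10¹⁰ K⁴.
T = (5.600×10¹⁰)^(1/4).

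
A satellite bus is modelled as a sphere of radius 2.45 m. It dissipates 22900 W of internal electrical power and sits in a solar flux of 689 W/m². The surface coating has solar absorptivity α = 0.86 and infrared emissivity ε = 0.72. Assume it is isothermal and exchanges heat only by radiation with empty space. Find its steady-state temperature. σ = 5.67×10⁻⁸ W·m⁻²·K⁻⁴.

T ≈ 324 K

At steady state, absorbed solar power + internal power = radiated power.
Absorbed: α·S·A_cross = 0.86·689·18.86 = 11170 W (cross-section πr²).
Total input = 11170 + 22900 = 34070 W.
Radiated: εσ·A_surf·T⁴ with A_surf = 4πr² = 75.43 m².
T⁴ = 34070/(0.72·5.67×10⁻⁸·75.43) = 1.107×10¹⁰ K⁴.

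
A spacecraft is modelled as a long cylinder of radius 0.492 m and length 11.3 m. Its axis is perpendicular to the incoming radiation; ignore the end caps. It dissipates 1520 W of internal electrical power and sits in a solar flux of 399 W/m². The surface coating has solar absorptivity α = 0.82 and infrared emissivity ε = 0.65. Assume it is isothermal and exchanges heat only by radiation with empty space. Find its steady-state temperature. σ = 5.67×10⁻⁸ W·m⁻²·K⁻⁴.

T ≈ 252 K

At steady state, absorbed solar power + internal power = radiated power.
Absorbed: α·S·A_cross = 0.82·399·11.12 = 3638 W (cross-section 2rL).
Total input = 3638 + 1520 = 5158 W.
Radiated: εσ·A_surf·T⁴ with A_surf = 2πrL = 34.93 m².
T⁴ = 5158/(0.65·5.67×10⁻⁸·34.93) = 4.006×10⁹ K⁴.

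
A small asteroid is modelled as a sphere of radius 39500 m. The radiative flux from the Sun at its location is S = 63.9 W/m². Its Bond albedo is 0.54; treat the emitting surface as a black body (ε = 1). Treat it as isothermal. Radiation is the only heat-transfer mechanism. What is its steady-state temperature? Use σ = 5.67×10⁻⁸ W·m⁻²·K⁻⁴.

At equilibrium, absorbed power = emitted power.
Absorbing cross-section = πr² = 4.902×10⁹ m²; emitting surface = 4πr² = 1.961×10¹⁰ m² (ratio 4).
(1−a)S·A_cross = εσ·A_surf·T⁴  ⇒  T⁴ = (1−a)S/(4σ).
T⁴ = 0.460·63.9/(4·5.67×10⁻⁸) = 1.296×10⁸ K⁴.
T = (1.296×10⁸)^(1/4).

T ≈ 107 K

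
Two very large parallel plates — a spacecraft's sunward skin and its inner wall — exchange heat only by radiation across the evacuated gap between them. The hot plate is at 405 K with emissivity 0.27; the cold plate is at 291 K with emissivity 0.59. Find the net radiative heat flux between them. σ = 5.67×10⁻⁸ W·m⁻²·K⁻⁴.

For two infinite grey parallel plates, q = σ(T₁⁴ − T₂⁴)/(1/ε₁ + 1/ε₂ − 1).
T₁⁴ − T₂⁴ = 2.690×10¹⁰ − 7.171×10⁹ = 1.973×10¹⁰ K⁴.
1/ε₁ + 1/ε₂ − 1 = 3.704 + 1.695 − 1 = 4.399.
q = 5.67×10⁻⁸ × 1.973×10¹⁰ / 4.399.

q ≈ 254 W/m²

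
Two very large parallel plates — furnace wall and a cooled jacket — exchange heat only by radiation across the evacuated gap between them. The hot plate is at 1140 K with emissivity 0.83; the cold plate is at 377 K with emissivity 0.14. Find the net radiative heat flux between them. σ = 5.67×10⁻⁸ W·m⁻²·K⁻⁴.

For two infinite grey parallel plates, q = σ(T₁⁴ − T₂⁴)/(1/ε₁ + 1/ε₂ − 1).
T₁⁴ − T₂⁴ = 1.689×10¹² − 2.020×10¹⁰ = 1.669×10¹² K⁴.
1/ε₁ + 1/ε₂ − 1 = 1.205 + 7.143 − 1 = 7.348.
q = 5.67×10⁻⁸ × 1.669×10¹² / 7.348.

q ≈ 12900 W/m²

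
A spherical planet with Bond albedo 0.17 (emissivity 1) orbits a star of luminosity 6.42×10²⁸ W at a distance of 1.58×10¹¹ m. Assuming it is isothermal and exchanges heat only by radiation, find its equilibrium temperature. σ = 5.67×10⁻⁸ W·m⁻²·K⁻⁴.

First find the stellar flux at distance d: S = L/(4πd²) = 6.42×10²⁸/(4π·(1.58×10¹¹)²) = 2.046×10⁵ W/m².
For an isothermal sphere, absorbed (1−a)S·πr² = emitted σ·4πr²·T⁴, so T⁴ = (1−a)S/(4σ).
T⁴ = 0.830·2.046×10⁵/(4·5.67×10⁻⁸) = 7.489×10¹¹ K⁴.

T ≈ 930 K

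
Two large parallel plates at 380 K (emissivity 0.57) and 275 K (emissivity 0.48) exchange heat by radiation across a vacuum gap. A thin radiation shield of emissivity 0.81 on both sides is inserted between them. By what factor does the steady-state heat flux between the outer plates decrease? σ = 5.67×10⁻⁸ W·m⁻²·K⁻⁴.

Without shield: q₀ = σΔ(T⁴)/(1/ε₁+1/ε₂−1) with denominator 2.838.
With shield the two gaps are in series; the resistances add: (1/ε₁+1/ε_s−1)+(1/ε_s+1/ε₂−1) = 1.989+2.318 = 4.307.
Heat-flux ratio q₀/q = 4.307/2.838.

factor ≈ 1.52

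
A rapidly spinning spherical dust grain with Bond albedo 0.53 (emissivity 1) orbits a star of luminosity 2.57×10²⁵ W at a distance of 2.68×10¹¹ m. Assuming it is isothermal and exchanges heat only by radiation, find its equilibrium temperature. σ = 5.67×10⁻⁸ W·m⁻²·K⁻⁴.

T ≈ 87.6 K

First find the stellar flux at distance d: S = L/(4πd²) = 2.57×10²⁵/(4π·(2.68×10¹¹)²) = 28.47 W/m².
For an isothermal sphere, absorbed (1−a)S·πr² = emitted σ·4πr²·T⁴, so T⁴ = (1−a)S/(4σ).
T⁴ = 0.470·28.47/(4·5.67×10⁻⁸) = 5.901×10⁷ K⁴.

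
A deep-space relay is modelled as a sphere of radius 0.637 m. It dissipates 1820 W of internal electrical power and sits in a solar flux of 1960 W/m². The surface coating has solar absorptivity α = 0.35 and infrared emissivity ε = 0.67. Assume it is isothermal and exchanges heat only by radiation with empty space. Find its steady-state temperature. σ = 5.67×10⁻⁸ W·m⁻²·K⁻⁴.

T ≈ 343 K

At steady state, absorbed solar power + internal power = radiated power.
Absorbed: α·S·A_cross = 0.35·1960·1.275 = 874.5 W (cross-section πr²).
Total input = 874.5 + 1820 = 2694 W.
Radiated: εσ·A_surf·T⁴ with A_surf = 4πr² = 5.099 m².
T⁴ = 2694/(0.67·5.67×10⁻⁸·5.099) = 1.391×10¹⁰ K⁴.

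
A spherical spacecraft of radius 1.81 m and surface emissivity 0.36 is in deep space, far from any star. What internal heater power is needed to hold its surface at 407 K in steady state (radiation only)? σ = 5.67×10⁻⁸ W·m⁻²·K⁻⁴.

P ≈ 23100 W

P = εσ·4πr²·T⁴.
4πr² = 41.17 m²; T⁴ = 2.744×10¹⁰ K⁴.
P = 0.36·5.67×10⁻⁸·41.17·2.744×10¹⁰.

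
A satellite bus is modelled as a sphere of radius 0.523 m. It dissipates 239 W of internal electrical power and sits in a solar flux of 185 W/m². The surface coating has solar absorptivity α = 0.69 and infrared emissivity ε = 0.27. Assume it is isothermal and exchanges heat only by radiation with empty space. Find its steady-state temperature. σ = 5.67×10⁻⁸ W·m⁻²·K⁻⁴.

T ≈ 285 K

At steady state, absorbed solar power + internal power = radiated power.
Absorbed: α·S·A_cross = 0.69·185·0.8593 = 109.7 W (cross-section πr²).
Total input = 109.7 + 239 = 348.7 W.
Radiated: εσ·A_surf·T⁴ with A_surf = 4πr² = 3.437 m².
T⁴ = 348.7/(0.27·5.67×10⁻⁸·3.437) = 6.626×10⁹ K⁴.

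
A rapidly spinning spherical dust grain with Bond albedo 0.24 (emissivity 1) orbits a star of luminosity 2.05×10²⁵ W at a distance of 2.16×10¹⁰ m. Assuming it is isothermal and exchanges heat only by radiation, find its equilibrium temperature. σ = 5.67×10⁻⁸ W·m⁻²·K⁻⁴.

First find the stellar flux at distance d: S = L/(4πd²) = 2.05×10²⁵/(4π·(2.16×10¹⁰)²) = 3497 W/m².
For an isothermal sphere, absorbed (1−a)S·πr² = emitted σ·4πr²·T⁴, so T⁴ = (1−a)S/(4σ).
T⁴ = 0.760·3497/(4·5.67×10⁻⁸) = 1.172×10¹⁰ K⁴.

T ≈ 329 K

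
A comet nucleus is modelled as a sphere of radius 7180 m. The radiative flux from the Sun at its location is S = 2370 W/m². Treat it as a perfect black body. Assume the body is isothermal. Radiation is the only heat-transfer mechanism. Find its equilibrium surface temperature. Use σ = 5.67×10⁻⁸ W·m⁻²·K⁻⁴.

At equilibrium, absorbed power = emitted power.
Absorbing cross-section = πr² = 1.620×10⁸ m²; emitting surface = 4πr² = 6.478×10⁸ m² (ratio 4).
S·A_cross = εσ·A_surf·T⁴  ⇒  T⁴ = S/(4σ).
T⁴ = 1.00·2370/(4·5.67×10⁻⁸) = 1.045×10¹⁰ K⁴.
T = (1.045×10¹⁰)^(1/4).

T ≈ 320 K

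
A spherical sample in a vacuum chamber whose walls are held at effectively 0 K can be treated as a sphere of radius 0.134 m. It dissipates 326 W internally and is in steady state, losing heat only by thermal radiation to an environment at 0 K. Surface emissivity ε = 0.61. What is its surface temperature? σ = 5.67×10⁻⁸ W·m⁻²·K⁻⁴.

Steady state: internal power = radiated power, P = εσA T⁴.
Radiating area A = 4πr² = 0.2256 m².
T⁴ = P/(εσA) = 326/(0.61·5.67×10⁻⁸·0.2256) = 4.177×10¹⁰ K⁴.
T = (4.177×10¹⁰)^(1/4).

T ≈ 452 K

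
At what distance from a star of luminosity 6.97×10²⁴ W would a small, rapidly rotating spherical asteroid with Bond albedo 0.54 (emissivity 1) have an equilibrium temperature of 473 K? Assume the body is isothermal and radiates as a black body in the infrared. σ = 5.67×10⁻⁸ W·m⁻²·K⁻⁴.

For an isothermal black-emitting sphere, (1−a)S·πr² = σ·4πr²·T⁴ ⇒ S = 4σT⁴/(1−a).
S = 4·5.67×10⁻⁸·(473)⁴/0.460 = 24680 W/m².
Flux falls as S = L/(4πd²), so d = √(L/(4πS)) = √(6.97×10²⁴/(4π·24680)).

d ≈ 4.74×10⁹ m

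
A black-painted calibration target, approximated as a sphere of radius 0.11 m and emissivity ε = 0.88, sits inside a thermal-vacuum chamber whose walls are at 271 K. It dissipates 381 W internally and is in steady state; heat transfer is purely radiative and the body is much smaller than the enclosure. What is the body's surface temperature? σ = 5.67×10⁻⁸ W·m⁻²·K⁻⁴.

T ≈ 486 K

For a small grey body in a large enclosure, net radiated power = εσA(T⁴ − T_w⁴).
Steady state: P = εσA(T⁴ − T_w⁴) with A = 4πr² = 0.1521 m².
T⁴ = P/(εσA) + T_w⁴ = 381/(0.88·5.67×10⁻⁸·0.1521) + (271)⁴
    = 5.022×10¹⁰ + 5.394×10⁹ = 5.561×10¹⁰ K⁴.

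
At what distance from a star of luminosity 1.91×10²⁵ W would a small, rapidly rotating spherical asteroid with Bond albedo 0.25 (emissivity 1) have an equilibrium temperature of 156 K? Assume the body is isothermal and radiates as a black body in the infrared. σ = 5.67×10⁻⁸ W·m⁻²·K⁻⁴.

d ≈ 9.21×10¹⁰ m

For an isothermal black-emitting sphere, (1−a)S·πr² = σ·4πr²·T⁴ ⇒ S = 4σT⁴/(1−a).
S = 4·5.67×10⁻⁸·(156)⁴/0.750 = 179.1 W/m².
Flux falls as S = L/(4πd²), so d = √(L/(4πS)) = √(1.91×10²⁵/(4π·179.1)).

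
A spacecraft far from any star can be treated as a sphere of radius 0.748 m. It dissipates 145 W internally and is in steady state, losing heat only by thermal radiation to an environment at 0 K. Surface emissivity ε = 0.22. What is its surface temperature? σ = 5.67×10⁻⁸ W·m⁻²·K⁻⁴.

Steady state: internal power = radiated power, P = εσA T⁴.
Radiating area A = 4πr² = 7.031 m².
T⁴ = P/(εσA) = 145/(0.22·5.67×10⁻⁸·7.031) = 1.653×10⁹ K⁴.
T = (1.653×10⁹)^(1/4).

T ≈ 202 K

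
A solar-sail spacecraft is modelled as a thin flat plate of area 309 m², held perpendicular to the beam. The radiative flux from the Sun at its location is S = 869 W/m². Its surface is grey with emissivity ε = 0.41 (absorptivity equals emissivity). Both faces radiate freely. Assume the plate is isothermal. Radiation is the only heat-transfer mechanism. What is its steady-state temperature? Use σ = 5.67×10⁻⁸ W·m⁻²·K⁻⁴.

T ≈ 296 K

At equilibrium, absorbed power = emitted power.
Absorbing cross-section = A = 309.0 m²; emitting surface = 2A = 618.0 m² (ratio 2).
εS·A_cross = εσ·A_surf·T⁴  ⇒  T⁴ = S/(2σ)   (ε cancels).
T⁴ = 869/(2·5.67×10⁻⁸) = 7.663×10⁹ K⁴.
T = (7.663×10⁹)^(1/4).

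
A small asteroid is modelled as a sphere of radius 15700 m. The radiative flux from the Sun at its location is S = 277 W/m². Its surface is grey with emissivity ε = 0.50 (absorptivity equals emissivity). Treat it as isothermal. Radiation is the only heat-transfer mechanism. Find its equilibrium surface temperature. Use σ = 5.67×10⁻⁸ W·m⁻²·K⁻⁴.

T ≈ 187 K

At equilibrium, absorbed power = emitted power.
Absorbing cross-section = πr² = 7.744×10⁸ m²; emitting surface = 4πr² = 3.097×10⁹ m² (ratio 4).
εS·A_cross = εσ·A_surf·T⁴  ⇒  T⁴ = S/(4σ)   (ε cancels).
T⁴ = 277/(4·5.67×10⁻⁸) = 1.221×10⁹ K⁴.
T = (1.221×10⁹)^(1/4).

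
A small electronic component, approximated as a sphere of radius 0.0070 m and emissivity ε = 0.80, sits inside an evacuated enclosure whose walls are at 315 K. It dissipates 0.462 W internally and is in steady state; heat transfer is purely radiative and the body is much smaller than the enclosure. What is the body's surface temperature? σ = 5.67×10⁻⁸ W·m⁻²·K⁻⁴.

T ≈ 403 K

For a small grey body in a large enclosure, net radiated power = εσA(T⁴ − T_w⁴).
Steady state: P = εσA(T⁴ − T_w⁴) with A = 4πr² = 6.158×10⁻⁴ m².
T⁴ = P/(εσA) + T_w⁴ = 0.462/(0.80·5.67×10⁻⁸·6.158×10⁻⁴) + (315)⁴
    = 1.654×10¹⁰ + 9.846×10⁹ = 2.639×10¹⁰ K⁴.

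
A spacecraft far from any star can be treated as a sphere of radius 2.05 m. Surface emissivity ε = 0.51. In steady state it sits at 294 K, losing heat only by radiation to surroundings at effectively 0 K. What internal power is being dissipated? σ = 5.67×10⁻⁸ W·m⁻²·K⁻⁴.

Steady state: P = εσA T⁴.
A = 4πr² = 52.81 m²; T⁴ = (294)⁴ = 7.471×10⁹ K⁴.
P = 0.51 × 5.67×10⁻⁸ × 52.81 × 7.471×10⁹.

P ≈ 11400 W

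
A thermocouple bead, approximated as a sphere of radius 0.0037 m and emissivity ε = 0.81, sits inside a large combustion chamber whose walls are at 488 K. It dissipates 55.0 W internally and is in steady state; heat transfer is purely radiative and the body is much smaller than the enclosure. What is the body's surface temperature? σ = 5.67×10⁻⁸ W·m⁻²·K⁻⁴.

T ≈ 1630 K

For a small grey body in a large enclosure, net radiated power = εσA(T⁴ − T_w⁴).
Steady state: P = εσA(T⁴ − T_w⁴) with A = 4πr² = 1.720×10⁻⁴ m².
T⁴ = P/(εσA) + T_w⁴ = 55.0/(0.81·5.67×10⁻⁸·1.720×10⁻⁴) + (488)⁴
    = 6.961×10¹² + 5.671×10¹⁰ = 7.018×10¹² K⁴.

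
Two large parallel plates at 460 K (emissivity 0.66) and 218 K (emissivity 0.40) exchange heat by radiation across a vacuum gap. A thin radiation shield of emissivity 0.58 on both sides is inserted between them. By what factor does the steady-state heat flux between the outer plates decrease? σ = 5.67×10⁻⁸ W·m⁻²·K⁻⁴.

factor ≈ 1.81

Without shield: q₀ = σΔ(T⁴)/(1/ε₁+1/ε₂−1) with denominator 3.015.
With shield the two gaps are in series; the resistances add: (1/ε₁+1/ε_s−1)+(1/ε_s+1/ε₂−1) = 2.239+3.224 = 5.463.
Heat-flux ratio q₀/q = 5.463/3.015.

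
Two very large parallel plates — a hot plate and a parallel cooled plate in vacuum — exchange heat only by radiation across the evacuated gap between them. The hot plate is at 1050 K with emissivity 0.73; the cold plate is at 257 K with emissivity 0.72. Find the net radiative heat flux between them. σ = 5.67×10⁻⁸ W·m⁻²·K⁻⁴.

q ≈ 39000 W/m²

For two infinite grey parallel plates, q = σ(T₁⁴ − T₂⁴)/(1/ε₁ + 1/ε₂ − 1).
T₁⁴ − T₂⁴ = 1.216×10¹² − 4.362×10⁹ = 1.211×10¹² K⁴.
1/ε₁ + 1/ε₂ − 1 = 1.370 + 1.389 − 1 = 1.759.
q = 5.67×10⁻⁸ × 1.211×10¹² / 1.759.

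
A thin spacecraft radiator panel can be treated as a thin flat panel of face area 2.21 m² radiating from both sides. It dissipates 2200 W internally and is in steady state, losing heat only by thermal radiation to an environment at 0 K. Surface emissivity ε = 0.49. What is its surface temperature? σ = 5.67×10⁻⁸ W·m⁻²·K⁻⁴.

Steady state: internal power = radiated power, P = εσA T⁴.
Radiating area A = 2·2.21 = 4.420 m².
T⁴ = P/(εσA) = 2200/(0.49·5.67×10⁻⁸·4.420) = 1.792×10¹⁰ K⁴.
T = (1.792×10¹⁰)^(1/4).

T ≈ 366 K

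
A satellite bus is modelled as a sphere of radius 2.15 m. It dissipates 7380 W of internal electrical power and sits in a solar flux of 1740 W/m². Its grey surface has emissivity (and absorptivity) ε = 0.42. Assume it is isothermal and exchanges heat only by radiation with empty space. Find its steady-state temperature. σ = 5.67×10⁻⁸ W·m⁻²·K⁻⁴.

At steady state, absorbed solar power + internal power = radiated power.
Absorbed: α·S·A_cross = 0.42·1740·14.52 = 10610 W (cross-section πr²).
Total input = 10610 + 7380 = 17990 W.
Radiated: εσ·A_surf·T⁴ with A_surf = 4πr² = 58.09 m².
T⁴ = 17990/(0.42·5.67×10⁻⁸·58.09) = 1.301×10¹⁰ K⁴.

T ≈ 338 K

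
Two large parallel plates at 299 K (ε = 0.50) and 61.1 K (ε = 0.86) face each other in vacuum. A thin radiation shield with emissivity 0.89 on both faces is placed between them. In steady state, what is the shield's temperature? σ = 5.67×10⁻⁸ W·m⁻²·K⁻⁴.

In steady state the net flux on the hot side equals that on the cold side.
σ(T₁⁴−T_s⁴)/D₁ = σ(T_s⁴−T₂⁴)/D₂, with D₁ = 1/ε₁+1/ε_s−1 = 2.124, D₂ = 1/ε_s+1/ε₂−1 = 1.286.
Solve for T_s⁴: T_s⁴ = (D₂·T₁⁴ + D₁·T₂⁴)/(D₁+D₂) = 3.024×10⁹ K⁴.

T_s ≈ 234 K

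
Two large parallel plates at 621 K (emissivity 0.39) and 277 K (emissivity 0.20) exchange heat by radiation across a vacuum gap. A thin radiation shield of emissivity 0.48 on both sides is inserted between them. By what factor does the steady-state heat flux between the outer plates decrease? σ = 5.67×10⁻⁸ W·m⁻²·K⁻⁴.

factor ≈ 1.48

Without shield: q₀ = σΔ(T⁴)/(1/ε₁+1/ε₂−1) with denominator 6.564.
With shield the two gaps are in series; the resistances add: (1/ε₁+1/ε_s−1)+(1/ε_s+1/ε₂−1) = 3.647+6.083 = 9.731.
Heat-flux ratio q₀/q = 9.731/6.564.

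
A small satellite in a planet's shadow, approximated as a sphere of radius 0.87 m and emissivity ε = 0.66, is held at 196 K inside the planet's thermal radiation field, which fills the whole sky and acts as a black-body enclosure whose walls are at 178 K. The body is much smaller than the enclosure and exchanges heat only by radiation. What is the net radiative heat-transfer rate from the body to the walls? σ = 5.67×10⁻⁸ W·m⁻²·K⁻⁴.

For a small grey body in a large enclosure: P_net = εσA(T_body⁴ − T_wall⁴).
A = 4πr² = 9.511 m²; T_body⁴ − T_wall⁴ = 1.476×10⁹ − 1.004×10⁹ = 4.719×10⁸ K⁴.
|P_net| = 0.66·5.67×10⁻⁸·9.511·4.719×10⁸.

P_net ≈ 168 W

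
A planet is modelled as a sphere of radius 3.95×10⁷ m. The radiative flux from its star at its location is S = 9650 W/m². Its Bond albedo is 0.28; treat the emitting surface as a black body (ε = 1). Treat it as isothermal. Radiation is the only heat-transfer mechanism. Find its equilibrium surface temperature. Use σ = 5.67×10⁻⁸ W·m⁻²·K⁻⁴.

T ≈ 418 K

At equilibrium, absorbed power = emitted power.
Absorbing cross-section = πr² = 4.902×10¹⁵ m²; emitting surface = 4πr² = 1.961×10¹⁶ m² (ratio 4).
(1−a)S·A_cross = εσ·A_surf·T⁴  ⇒  T⁴ = (1−a)S/(4σ).
T⁴ = 0.720·9650/(4·5.67×10⁻⁸) = 3.063×10¹⁰ K⁴.
T = (3.063×10¹⁰)^(1/4).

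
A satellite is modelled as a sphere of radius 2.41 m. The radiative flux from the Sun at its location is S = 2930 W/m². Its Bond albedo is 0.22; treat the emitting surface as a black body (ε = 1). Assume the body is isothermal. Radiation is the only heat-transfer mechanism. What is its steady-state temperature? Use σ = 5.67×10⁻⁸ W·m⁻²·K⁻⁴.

At equilibrium, absorbed power = emitted power.
Absorbing cross-section = πr² = 18.25 m²; emitting surface = 4πr² = 72.99 m² (ratio 4).
(1−a)S·A_cross = εσ·A_surf·T⁴  ⇒  T⁴ = (1−a)S/(4σ).
T⁴ = 0.780·2930/(4·5.67×10⁻⁸) = 1.008×10¹⁰ K⁴.
T = (1.008×10¹⁰)^(1/4).

T ≈ 317 K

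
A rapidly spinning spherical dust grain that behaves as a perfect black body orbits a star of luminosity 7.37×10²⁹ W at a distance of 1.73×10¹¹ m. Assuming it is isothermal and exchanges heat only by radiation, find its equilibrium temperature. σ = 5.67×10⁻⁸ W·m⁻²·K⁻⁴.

First find the stellar flux at distance d: S = L/(4πd²) = 7.37×10²⁹/(4π·(1.73×10¹¹)²) = 1.960×10⁶ W/m².
For an isothermal sphere, absorbed (1−a)S·πr² = emitted σ·4πr²·T⁴, so T⁴ = (1−a)S/(4σ).
T⁴ = 1.00·1.960×10⁶/(4·5.67×10⁻⁸) = 8.640×10¹² K⁴.

T ≈ 1710 K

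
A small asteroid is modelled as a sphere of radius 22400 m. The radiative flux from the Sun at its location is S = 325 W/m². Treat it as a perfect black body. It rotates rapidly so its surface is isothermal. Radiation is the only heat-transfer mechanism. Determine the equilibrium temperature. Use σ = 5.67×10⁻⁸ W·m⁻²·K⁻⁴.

T ≈ 195 K

At equilibrium, absorbed power = emitted power.
Absorbing cross-section = πr² = 1.576×10⁹ m²; emitting surface = 4πr² = 6.305×10⁹ m² (ratio 4).
S·A_cross = εσ·A_surf·T⁴  ⇒  T⁴ = S/(4σ).
T⁴ = 1.00·325/(4·5.67×10⁻⁸) = 1.433×10⁹ K⁴.
T = (1.433×10⁹)^(1/4).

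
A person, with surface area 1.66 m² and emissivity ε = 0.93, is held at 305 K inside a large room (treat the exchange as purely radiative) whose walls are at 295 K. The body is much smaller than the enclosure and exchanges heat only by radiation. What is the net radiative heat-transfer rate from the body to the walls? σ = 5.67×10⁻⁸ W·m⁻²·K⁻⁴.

For a small grey body in a large enclosure: P_net = εσA(T_body⁴ − T_wall⁴).
A = 1.66 m²; T_body⁴ − T_wall⁴ = 8.654×10⁹ − 7.573×10⁹ = 1.080×10⁹ K⁴.
|P_net| = 0.93·5.67×10⁻⁸·1.660·1.080×10⁹.

P_net ≈ 94.6 W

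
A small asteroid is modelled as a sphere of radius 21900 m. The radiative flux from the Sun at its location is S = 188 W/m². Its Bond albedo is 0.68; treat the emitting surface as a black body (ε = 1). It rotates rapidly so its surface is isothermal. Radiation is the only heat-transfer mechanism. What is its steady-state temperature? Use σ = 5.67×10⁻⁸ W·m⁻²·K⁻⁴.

At equilibrium, absorbed power = emitted power.
Absorbing cross-section = πr² = 1.507×10⁹ m²; emitting surface = 4πr² = 6.027×10⁹ m² (ratio 4).
(1−a)S·A_cross = εσ·A_surf·T⁴  ⇒  T⁴ = (1−a)S/(4σ).
T⁴ = 0.320·188/(4·5.67×10⁻⁸) = 2.653×10⁸ K⁴.
T = (2.653×10⁸)^(1/4).

T ≈ 128 K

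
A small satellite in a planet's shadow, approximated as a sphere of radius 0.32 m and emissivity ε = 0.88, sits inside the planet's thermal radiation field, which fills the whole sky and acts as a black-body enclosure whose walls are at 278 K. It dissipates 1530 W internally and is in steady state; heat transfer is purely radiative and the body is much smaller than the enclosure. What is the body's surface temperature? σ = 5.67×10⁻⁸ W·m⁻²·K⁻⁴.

T ≈ 415 K

For a small grey body in a large enclosure, net radiated power = εσA(T⁴ − T_w⁴).
Steady state: P = εσA(T⁴ − T_w⁴) with A = 4πr² = 1.287 m².
T⁴ = P/(εσA) + T_w⁴ = 1530/(0.88·5.67×10⁻⁸·1.287) + (278)⁴
    = 2.383×10¹⁰ + 5.973×10⁹ = 2.980×10¹⁰ K⁴.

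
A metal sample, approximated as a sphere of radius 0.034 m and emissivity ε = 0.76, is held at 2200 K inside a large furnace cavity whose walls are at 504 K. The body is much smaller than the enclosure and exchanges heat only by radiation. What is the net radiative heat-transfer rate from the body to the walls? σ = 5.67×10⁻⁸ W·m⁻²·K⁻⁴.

P_net ≈ 14600 W

For a small grey body in a large enclosure: P_net = εσA(T_body⁴ − T_wall⁴).
A = 4πr² = 0.01453 m²; T_body⁴ − T_wall⁴ = 2.343×10¹³ − 6.452×10¹⁰ = 2.336×10¹³ K⁴.
|P_net| = 0.76·5.67×10⁻⁸·0.01453·2.336×10¹³.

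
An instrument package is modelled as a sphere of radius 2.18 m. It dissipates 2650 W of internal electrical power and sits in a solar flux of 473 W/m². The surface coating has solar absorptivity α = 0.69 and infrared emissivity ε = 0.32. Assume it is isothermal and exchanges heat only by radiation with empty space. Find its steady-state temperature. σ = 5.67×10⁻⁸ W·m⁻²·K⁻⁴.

At steady state, absorbed solar power + internal power = radiated power.
Absorbed: α·S·A_cross = 0.69·473·14.93 = 4873 W (cross-section πr²).
Total input = 4873 + 2650 = 7523 W.
Radiated: εσ·A_surf·T⁴ with A_surf = 4πr² = 59.72 m².
T⁴ = 7523/(0.32·5.67×10⁻⁸·59.72) = 6.943×10⁹ K⁴.

T ≈ 289 K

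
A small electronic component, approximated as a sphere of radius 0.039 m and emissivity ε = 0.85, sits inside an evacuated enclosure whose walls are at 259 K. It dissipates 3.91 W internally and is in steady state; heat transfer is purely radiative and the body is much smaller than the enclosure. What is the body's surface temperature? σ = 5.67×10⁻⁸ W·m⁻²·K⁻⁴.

For a small grey body in a large enclosure, net radiated power = εσA(T⁴ − T_w⁴).
Steady state: P = εσA(T⁴ − T_w⁴) with A = 4πr² = 0.01911 m².
T⁴ = P/(εσA) + T_w⁴ = 3.91/(0.85·5.67×10⁻⁸·0.01911) + (259)⁴
    = 4.245×10⁹ + 4.500×10⁹ = 8.744×10⁹ K⁴.

T ≈ 306 K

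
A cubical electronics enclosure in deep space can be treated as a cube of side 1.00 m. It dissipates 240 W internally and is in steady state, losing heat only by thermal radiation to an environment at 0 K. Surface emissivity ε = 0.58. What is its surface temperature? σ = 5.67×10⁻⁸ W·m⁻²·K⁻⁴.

Steady state: internal power = radiated power, P = εσA T⁴.
Radiating area A = 6L² = 6.000 m².
T⁴ = P/(εσA) = 240/(0.58·5.67×10⁻⁸·6.000) = 1.216×10⁹ K⁴.
T = (1.216×10⁹)^(1/4).

T ≈ 187 K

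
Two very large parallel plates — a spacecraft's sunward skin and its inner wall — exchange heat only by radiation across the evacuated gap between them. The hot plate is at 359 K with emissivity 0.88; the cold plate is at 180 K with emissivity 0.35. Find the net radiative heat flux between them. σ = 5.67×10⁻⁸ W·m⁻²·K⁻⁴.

For two infinite grey parallel plates, q = σ(T₁⁴ − T₂⁴)/(1/ε₁ + 1/ε₂ − 1).
T₁⁴ − T₂⁴ = 1.661×10¹⁰ − 1.050×10⁹ = 1.556×10¹⁰ K⁴.
1/ε₁ + 1/ε₂ − 1 = 1.136 + 2.857 − 1 = 2.994.
q = 5.67×10⁻⁸ × 1.556×10¹⁰ / 2.994.

q ≈ 295 W/m²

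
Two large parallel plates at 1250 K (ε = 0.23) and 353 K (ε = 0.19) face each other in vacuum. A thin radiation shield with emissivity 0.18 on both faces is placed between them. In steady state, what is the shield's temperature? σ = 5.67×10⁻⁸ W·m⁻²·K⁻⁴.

In steady state the net flux on the hot side equals that on the cold side.
σ(T₁⁴−T_s⁴)/D₁ = σ(T_s⁴−T₂⁴)/D₂, with D₁ = 1/ε₁+1/ε_s−1 = 8.903, D₂ = 1/ε_s+1/ε₂−1 = 9.819.
Solve for T_s⁴: T_s⁴ = (D₂·T₁⁴ + D₁·T₂⁴)/(D₁+D₂) = 1.288×10¹² K⁴.

T_s ≈ 1070 K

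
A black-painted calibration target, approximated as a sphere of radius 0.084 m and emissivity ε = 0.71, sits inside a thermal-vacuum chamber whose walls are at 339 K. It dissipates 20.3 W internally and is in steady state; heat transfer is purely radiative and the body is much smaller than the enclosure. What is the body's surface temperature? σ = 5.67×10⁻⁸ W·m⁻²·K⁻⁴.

T ≈ 371 K

For a small grey body in a large enclosure, net radiated power = εσA(T⁴ − T_w⁴).
Steady state: P = εσA(T⁴ − T_w⁴) with A = 4πr² = 0.08867 m².
T⁴ = P/(εσA) + T_w⁴ = 20.3/(0.71·5.67×10⁻⁸·0.08867) + (339)⁴
    = 5.687×10⁹ + 1.321×10¹⁰ = 1.889×10¹⁰ K⁴.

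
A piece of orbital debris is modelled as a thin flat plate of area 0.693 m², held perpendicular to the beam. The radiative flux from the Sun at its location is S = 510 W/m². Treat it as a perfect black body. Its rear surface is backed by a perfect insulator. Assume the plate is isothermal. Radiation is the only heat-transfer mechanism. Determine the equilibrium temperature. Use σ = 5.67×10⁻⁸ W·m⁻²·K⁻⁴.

T ≈ 308 K

At equilibrium, absorbed power = emitted power.
Absorbing cross-section = A = 0.6930 m²; emitting surface = A = 0.6930 m² (ratio 1).
S·A_cross = εσ·A_surf·T⁴  ⇒  T⁴ = S/(1σ).
T⁴ = 1.00·510/(1·5.67×10⁻⁸) = 8.995×10⁹ K⁴.
T = (8.995×10⁹)^(1/4).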